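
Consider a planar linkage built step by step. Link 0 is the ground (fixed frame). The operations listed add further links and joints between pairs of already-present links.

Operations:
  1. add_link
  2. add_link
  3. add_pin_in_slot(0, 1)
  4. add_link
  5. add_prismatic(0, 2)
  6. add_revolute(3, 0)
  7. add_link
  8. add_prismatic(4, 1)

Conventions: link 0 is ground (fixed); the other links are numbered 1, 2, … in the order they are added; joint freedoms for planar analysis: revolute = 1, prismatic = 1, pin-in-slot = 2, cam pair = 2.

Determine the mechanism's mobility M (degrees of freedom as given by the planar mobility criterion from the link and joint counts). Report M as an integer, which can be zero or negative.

(L,J1,J2)=(1,0,0); link0 fixed
link1: (2,0,0)
link2: (3,0,0)
PS 0-1 [J2]: (3,0,1)
link3: (4,0,1)
P 0-2 [J1]: (4,1,1)
R 3-0 [J1]: (4,2,1)
link4: (5,2,1)
P 4-1 [J1]: (5,3,1)
Grübler: 3·4 − 2·3 − 1 = 5

M = 5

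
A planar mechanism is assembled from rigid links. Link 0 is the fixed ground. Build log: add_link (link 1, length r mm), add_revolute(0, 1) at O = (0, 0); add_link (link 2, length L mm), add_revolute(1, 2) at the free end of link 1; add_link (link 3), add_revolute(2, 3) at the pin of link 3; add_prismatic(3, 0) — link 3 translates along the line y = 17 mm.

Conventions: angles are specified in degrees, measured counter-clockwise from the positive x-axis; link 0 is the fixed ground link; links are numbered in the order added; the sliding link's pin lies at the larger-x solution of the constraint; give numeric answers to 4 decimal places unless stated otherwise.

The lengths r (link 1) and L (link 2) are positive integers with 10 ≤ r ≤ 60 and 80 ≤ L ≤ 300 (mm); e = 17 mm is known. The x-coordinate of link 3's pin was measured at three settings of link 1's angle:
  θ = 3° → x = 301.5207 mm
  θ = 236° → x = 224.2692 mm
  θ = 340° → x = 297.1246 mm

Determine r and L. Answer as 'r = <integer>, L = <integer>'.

constraint per measurement: (x − r cos θ)² + (r sin θ − e)² = L²
subtracting the θ₁ and θ₂ equations cancels the r² and L² terms:
r = (x₁² − x₂²) / (2[(x₁cos θ₁ + e sin θ₁) − (x₂cos θ₂ + e sin θ₂)]) = 46.0000 → r = 46
L² = (x₁ − r cos θ₁)² + (r sin θ₁ − e)² = 65535.9913 → L = 256.0000 → L = 256
check at θ₃=340°: x = 297.1246 (printed 297.1246) ✓

r = 46, L = 256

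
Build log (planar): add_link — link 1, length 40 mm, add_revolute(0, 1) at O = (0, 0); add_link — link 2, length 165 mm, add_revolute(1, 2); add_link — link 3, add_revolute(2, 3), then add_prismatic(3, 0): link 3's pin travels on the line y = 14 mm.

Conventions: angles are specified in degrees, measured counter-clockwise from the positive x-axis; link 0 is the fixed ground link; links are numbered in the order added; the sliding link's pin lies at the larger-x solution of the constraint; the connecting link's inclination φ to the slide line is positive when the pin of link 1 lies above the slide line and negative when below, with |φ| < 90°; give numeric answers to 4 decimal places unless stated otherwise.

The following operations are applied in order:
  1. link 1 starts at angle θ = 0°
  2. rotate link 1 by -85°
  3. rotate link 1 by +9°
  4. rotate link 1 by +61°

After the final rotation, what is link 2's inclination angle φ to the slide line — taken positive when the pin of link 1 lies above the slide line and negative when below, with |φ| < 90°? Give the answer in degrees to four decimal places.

geometry: r = 40 mm, L = 165 mm, e = 14 mm; θ starts at 0°
rotate link 1 by -85°: θ ← 0° -85° = -85°
rotate link 1 by +9°: θ ← -85° +9° = -76°
rotate link 1 by +61°: θ ← -76° +61° = -15°
h = r sin θ − e = -10.352762 − 14 = -24.352762
sin φ = h / L = -24.352762 / 165 = -0.14759250
φ = arcsin(-0.14759250) = -8.487434°

-8.4874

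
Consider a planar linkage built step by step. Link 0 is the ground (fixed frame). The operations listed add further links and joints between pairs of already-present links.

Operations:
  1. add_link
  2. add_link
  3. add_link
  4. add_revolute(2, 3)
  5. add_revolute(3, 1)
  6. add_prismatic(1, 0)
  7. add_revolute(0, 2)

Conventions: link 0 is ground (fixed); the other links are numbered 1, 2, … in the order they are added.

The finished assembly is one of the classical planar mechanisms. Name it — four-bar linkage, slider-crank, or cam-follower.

links: 4 (incl. ground); joints: 3 revolute, 1 prismatic, 0 higher (cam) pair, forming one closed loop
4 links, 3 revolutes + 1 prismatic in one loop → slider-crank

slider-crank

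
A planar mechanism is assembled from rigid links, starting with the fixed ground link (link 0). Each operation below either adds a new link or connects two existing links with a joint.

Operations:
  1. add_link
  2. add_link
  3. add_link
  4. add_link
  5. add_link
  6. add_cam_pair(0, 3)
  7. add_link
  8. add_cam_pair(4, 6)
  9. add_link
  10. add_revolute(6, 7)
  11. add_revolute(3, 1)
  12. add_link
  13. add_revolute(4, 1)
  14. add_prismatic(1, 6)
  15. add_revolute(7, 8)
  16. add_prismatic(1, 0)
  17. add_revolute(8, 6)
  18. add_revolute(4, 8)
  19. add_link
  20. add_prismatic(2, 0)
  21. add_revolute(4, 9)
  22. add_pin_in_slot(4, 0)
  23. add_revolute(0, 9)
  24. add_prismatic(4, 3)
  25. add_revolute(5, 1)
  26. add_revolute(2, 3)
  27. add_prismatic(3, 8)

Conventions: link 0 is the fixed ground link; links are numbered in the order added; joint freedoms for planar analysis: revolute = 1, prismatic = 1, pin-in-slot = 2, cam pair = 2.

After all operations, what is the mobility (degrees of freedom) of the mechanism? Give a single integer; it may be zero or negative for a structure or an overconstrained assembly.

L=1 J1=0 J2=0
add link → L=2 J1=0 J2=0
add link → L=3 J1=0 J2=0
add link → L=4 J1=0 J2=0
add link → L=5 J1=0 J2=0
add link → L=6 J1=0 J2=0
C@0,3 dof=2 J2 → L=6 J1=0 J2=1
add link → L=7 J1=0 J2=1
C@4,6 dof=2 J2 → L=7 J1=0 J2=2
add link → L=8 J1=0 J2=2
R@6,7 dof=1 J1 → L=8 J1=1 J2=2
R@3,1 dof=1 J1 → L=8 J1=2 J2=2
add link → L=9 J1=2 J2=2
R@4,1 dof=1 J1 → L=9 J1=3 J2=2
P@1,6 dof=1 J1 → L=9 J1=4 J2=2
R@7,8 dof=1 J1 → L=9 J1=5 J2=2
P@1,0 dof=1 J1 → L=9 J1=6 J2=2
R@8,6 dof=1 J1 → L=9 J1=7 J2=2
R@4,8 dof=1 J1 → L=9 J1=8 J2=2
add link → L=10 J1=8 J2=2
P@2,0 dof=1 J1 → L=10 J1=9 J2=2
R@4,9 dof=1 J1 → L=10 J1=10 J2=2
PS@4,0 dof=2 J2 → L=10 J1=10 J2=3
R@0,9 dof=1 J1 → L=10 J1=11 J2=3
P@4,3 dof=1 J1 → L=10 J1=12 J2=3
R@5,1 dof=1 J1 → L=10 J1=13 J2=3
R@2,3 dof=1 J1 → L=10 J1=14 J2=3
P@3,8 dof=1 J1 → L=10 J1=15 J2=3
M=3(L−1)−2J1−J2=3·9−2·15−3=-6

M = -6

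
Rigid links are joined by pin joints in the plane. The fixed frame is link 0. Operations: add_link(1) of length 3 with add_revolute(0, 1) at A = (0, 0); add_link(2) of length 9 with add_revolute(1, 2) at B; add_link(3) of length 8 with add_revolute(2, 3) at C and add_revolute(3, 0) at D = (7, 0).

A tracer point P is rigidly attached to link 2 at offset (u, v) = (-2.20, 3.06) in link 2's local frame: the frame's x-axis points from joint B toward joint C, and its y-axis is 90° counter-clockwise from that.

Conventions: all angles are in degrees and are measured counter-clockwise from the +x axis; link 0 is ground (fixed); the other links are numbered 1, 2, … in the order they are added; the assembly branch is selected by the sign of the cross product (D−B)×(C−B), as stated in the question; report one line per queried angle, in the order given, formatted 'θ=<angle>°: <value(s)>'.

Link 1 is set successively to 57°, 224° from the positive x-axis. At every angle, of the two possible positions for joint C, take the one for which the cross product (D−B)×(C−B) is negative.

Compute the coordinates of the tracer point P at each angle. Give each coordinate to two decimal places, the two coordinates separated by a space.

A=(0,0), D=(7.00,0)
θ=57°: B = A + 3.00·(cos57°, sin57°) = (1.6339, 2.5160)
θ=57°: |BD| = 5.9266
θ=57°: circle(B,9.00) ∩ circle(D,8.00): a=4.3975, h=7.8525
θ=57°:   candidates: C₊=(8.9491,7.7589) cross=46.539; C₋=(2.2819,-6.4606) cross=-46.539
θ=57°:   branch - wants cross < 0 → take C=(2.2819,-6.4606) (cross=-46.539)
θ=57°: ex = (C−B)/|BC| = (0.0720,-0.9974); ey = (0.9974,0.0720)
θ=57°: P = B + -2.20·ex + 3.06·ey = (4.5276,4.9306)
θ=224°: B = A + 3.00·(cos224°, sin224°) = (-2.1580, -2.0840)
θ=224°: |BD| = 9.3921
θ=224°: circle(B,9.00) ∩ circle(D,8.00): a=5.6011, h=7.0447
θ=224°:   candidates: C₊=(1.7403,6.0279) cross=66.165; C₋=(4.8666,-7.7103) cross=-66.165
θ=224°:   branch - wants cross < 0 → take C=(4.8666,-7.7103) (cross=-66.165)
θ=224°: ex = (C−B)/|BC| = (0.7805,-0.6251); ey = (0.6251,0.7805)
θ=224°: P = B + -2.20·ex + 3.06·ey = (-1.9622,1.6797)

θ=57°: 4.53 4.93
θ=224°: -1.96 1.68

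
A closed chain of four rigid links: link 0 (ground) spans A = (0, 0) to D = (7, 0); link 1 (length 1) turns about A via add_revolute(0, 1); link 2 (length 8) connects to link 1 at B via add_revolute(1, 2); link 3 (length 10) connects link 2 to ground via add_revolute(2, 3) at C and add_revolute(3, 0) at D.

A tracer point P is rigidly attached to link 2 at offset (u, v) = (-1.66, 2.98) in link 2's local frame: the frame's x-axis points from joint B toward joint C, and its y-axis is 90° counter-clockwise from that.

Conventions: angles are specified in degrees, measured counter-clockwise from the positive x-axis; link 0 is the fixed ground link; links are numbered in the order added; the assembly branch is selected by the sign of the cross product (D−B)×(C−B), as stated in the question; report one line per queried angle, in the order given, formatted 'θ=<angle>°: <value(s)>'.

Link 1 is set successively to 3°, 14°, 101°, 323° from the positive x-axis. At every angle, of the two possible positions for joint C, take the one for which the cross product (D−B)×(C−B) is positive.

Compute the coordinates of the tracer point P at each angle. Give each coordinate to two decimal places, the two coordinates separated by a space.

A=(0,0), D=(7.00,0)
θ=3°: B = A + 1.00·(cos3°, sin3°) = (0.9986, 0.0523)
θ=3°: |BD| = 6.0016
θ=3°: circle(B,8.00) ∩ circle(D,10.00): a=0.0016, h=8.0000
θ=3°:   candidates: C₊=(1.0700,8.0520) cross=48.013; C₋=(0.9305,-7.9474) cross=-48.013
θ=3°:   branch + wants cross > 0 → take C=(1.0700,8.0520) (cross=48.013)
θ=3°: ex = (C−B)/|BC| = (0.0089,1.0000); ey = (-1.0000,0.0089)
θ=3°: P = B + -1.66·ex + 2.98·ey = (-1.9961,-1.5810)
θ=14°: B = A + 1.00·(cos14°, sin14°) = (0.9703, 0.2419)
θ=14°: |BD| = 6.0346
θ=14°: circle(B,8.00) ∩ circle(D,10.00): a=0.0345, h=7.9999
θ=14°:   candidates: C₊=(1.3254,8.2340) cross=48.276; C₋=(0.6840,-7.7530) cross=-48.276
θ=14°:   branch + wants cross > 0 → take C=(1.3254,8.2340) (cross=48.276)
θ=14°: ex = (C−B)/|BC| = (0.0444,0.9990); ey = (-0.9990,0.0444)
θ=14°: P = B + -1.66·ex + 2.98·ey = (-2.0805,-1.2842)
θ=101°: B = A + 1.00·(cos101°, sin101°) = (-0.1908, 0.9816)
θ=101°: |BD| = 7.2575
θ=101°: circle(B,8.00) ∩ circle(D,10.00): a=1.1486, h=7.9171
θ=101°:   candidates: C₊=(2.0180,8.6706) cross=57.459; C₋=(-0.1237,-7.0181) cross=-57.459
θ=101°:   branch + wants cross > 0 → take C=(2.0180,8.6706) (cross=57.459)
θ=101°: ex = (C−B)/|BC| = (0.2761,0.9611); ey = (-0.9611,0.2761)
θ=101°: P = B + -1.66·ex + 2.98·ey = (-3.5133,0.2090)
θ=323°: B = A + 1.00·(cos323°, sin323°) = (0.7986, -0.6018)
θ=323°: |BD| = 6.2305
θ=323°: circle(B,8.00) ∩ circle(D,10.00): a=0.2262, h=7.9968
θ=323°:   candidates: C₊=(0.2514,7.3794) cross=49.824; C₋=(1.7962,-8.5394) cross=-49.824
θ=323°:   branch + wants cross > 0 → take C=(0.2514,7.3794) (cross=49.824)
θ=323°: ex = (C−B)/|BC| = (-0.0684,0.9977); ey = (-0.9977,-0.0684)
θ=323°: P = B + -1.66·ex + 2.98·ey = (-2.0608,-2.4618)

θ=3°: -2.00 -1.58
θ=14°: -2.08 -1.28
θ=101°: -3.51 0.21
θ=323°: -2.06 -2.46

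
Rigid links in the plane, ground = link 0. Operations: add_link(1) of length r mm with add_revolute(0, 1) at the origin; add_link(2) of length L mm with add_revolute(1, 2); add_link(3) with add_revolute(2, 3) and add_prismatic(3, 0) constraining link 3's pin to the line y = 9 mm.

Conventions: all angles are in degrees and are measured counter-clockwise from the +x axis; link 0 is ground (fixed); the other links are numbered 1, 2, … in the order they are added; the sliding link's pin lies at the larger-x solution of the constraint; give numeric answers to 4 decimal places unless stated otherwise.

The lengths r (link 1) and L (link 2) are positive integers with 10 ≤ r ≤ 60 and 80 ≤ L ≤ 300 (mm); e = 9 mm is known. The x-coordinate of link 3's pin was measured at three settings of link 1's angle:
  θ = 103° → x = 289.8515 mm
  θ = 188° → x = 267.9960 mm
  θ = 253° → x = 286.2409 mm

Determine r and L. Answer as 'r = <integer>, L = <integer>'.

constraint per measurement: (x − r cos θ)² + (r sin θ − e)² = L²
subtracting the θ₁ and θ₂ equations cancels the r² and L² terms:
r = (x₁² − x₂²) / (2[(x₁cos θ₁ + e sin θ₁) − (x₂cos θ₂ + e sin θ₂)]) = 29.0000 → r = 29
L² = (x₁ − r cos θ₁)² + (r sin θ₁ − e)² = 88209.0101 → L = 297.0000 → L = 297
check at θ₃=253°: x = 286.2409 (printed 286.2409) ✓

r = 29, L = 297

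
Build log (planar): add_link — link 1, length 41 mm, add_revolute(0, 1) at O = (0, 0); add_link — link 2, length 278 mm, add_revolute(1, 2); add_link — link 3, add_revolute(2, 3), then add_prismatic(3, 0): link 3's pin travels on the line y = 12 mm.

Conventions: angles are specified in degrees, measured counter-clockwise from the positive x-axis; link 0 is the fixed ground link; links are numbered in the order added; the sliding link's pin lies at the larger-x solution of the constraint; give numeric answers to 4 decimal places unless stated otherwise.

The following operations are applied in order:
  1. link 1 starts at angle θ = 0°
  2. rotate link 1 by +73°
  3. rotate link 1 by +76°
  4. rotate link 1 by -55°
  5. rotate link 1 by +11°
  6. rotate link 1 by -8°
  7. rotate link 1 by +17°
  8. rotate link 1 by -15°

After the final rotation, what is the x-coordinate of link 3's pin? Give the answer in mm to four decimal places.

geometry: r = 41 mm, L = 278 mm, e = 12 mm; θ starts at 0°
rotate link 1 by +73°: θ ← 0° +73° = 73°
rotate link 1 by +76°: θ ← 73° +76° = 149°
rotate link 1 by -55°: θ ← 149° -55° = 94°
rotate link 1 by +11°: θ ← 94° +11° = 105°
rotate link 1 by -8°: θ ← 105° -8° = 97°
rotate link 1 by +17°: θ ← 97° +17° = 114°
rotate link 1 by -15°: θ ← 114° -15° = 99°
crank pin P = (r cos θ, r sin θ) = (-6.413813, 40.495222)
h = r sin θ − e = 40.495222 − 12 = 28.495222
x = r cos θ + √(L² − h²) = -6.413813 + 276.535752 = 270.121939

270.1219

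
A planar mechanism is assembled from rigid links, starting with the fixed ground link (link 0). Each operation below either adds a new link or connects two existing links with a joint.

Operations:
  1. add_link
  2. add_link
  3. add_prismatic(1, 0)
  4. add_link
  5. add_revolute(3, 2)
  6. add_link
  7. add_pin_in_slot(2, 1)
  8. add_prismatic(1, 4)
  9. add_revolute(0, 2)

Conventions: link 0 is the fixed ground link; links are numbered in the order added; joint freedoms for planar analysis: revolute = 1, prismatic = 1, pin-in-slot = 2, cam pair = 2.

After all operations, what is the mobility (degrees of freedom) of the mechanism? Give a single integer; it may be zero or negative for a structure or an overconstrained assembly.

link 0 = ground. State L|J1|J2 = 1|0|0
+link1  2|0|0
+link2  3|0|0
P(1,0) f=1→J1  3|1|0
+link3  4|1|0
R(3,2) f=1→J1  4|2|0
+link4  5|2|0
PS(2,1) f=2→J2  5|2|1
P(1,4) f=1→J1  5|3|1
R(0,2) f=1→J1  5|4|1
M = 3(5−1)−2·4−1 = 12−8−1 = 3

M = 3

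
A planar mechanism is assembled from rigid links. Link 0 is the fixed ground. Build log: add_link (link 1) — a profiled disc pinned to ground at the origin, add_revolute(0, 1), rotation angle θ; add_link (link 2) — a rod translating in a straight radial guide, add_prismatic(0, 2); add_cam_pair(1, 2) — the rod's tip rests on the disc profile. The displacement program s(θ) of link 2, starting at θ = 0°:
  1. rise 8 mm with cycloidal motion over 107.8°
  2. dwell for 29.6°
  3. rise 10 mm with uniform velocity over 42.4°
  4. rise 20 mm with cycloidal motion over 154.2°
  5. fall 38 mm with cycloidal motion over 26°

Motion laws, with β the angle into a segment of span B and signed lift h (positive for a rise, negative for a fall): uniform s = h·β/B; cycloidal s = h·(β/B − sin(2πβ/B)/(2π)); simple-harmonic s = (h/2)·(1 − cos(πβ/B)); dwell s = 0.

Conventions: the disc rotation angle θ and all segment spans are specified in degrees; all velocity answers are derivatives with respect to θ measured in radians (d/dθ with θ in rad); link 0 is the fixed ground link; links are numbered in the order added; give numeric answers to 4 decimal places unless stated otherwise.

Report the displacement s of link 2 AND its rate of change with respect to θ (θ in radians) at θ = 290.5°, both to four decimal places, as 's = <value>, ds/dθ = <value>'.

seg 1 [0°–107.8°] cycloidal, h=8: full span → s += 8 → s = 8.0000
seg 2 [107.8°–137.4°] dwell: s stays 8.0000
seg 3 [137.4°–179.8°] uniform, h=10: full span → s += 10 → s = 18.0000
seg 4 [179.8°–334°] cycloidal, h=20: θ=290.5° here. β=110.7, B=154.2. 20·(0.7179 − sin(2π·0.7179)/(2π)) = 17.4765 → s = 35.4765
velocity in seg [179.8°–334°] (cycloidal), θ in radians: β = 110.7° = 1.9321 rad, B = 154.2° = 2.6913 rad; ds/dθ = (h/B)(1 − cos(2πβ/B)) = (20/2.6913)(1 − cos(2π·0.7179)) = 8.920104 mm/rad

s = 35.4765, ds/dθ = 8.9201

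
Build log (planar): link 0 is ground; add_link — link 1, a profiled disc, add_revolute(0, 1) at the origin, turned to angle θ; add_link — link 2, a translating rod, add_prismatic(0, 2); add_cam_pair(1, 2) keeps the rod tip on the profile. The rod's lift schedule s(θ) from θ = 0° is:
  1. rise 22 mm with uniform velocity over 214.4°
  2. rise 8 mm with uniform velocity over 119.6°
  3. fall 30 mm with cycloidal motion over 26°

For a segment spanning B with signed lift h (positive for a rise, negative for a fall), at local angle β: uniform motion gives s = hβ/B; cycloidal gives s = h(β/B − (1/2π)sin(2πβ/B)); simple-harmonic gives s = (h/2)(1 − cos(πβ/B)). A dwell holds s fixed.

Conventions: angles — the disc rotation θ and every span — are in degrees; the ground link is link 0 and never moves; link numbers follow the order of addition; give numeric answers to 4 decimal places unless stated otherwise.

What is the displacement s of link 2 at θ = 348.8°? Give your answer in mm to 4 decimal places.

seg 1 [0°–214.4°] uniform, h=22: full span → s += 22 → s = 22.0000
seg 2 [214.4°–334°] uniform, h=8: full span → s += 8 → s = 30.0000
seg 3 [334°–360°] cycloidal, h=-30: θ=348.8° here. β=14.8, B=26. -30·(0.5692 − sin(2π·0.5692)/(2π)) = -19.0890 → s = 10.9110

10.9110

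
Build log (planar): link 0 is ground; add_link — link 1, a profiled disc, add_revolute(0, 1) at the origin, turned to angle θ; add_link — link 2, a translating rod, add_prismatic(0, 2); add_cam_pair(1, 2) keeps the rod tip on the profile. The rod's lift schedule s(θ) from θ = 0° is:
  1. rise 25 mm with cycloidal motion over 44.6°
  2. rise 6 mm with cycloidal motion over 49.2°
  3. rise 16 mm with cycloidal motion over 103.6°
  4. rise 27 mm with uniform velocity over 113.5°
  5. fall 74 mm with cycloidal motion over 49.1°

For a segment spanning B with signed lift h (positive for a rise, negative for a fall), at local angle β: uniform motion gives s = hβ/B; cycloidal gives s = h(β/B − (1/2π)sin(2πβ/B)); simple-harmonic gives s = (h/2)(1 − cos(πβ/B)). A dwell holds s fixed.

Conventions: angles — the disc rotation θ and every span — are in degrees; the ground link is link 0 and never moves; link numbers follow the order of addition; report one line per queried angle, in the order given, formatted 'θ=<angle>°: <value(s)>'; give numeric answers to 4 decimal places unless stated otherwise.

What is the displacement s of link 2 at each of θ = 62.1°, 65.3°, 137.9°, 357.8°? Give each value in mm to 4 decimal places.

seg 1 [0°–44.6°] cycloidal, h=25: full span → s += 25 → s = 25.0000
seg 2 [44.6°–93.8°] cycloidal, h=6: θ=62.1° here. β=17.5, B=49.2. 6·(0.3557 − sin(2π·0.3557)/(2π)) = 1.3822 → s = 26.3822
seg 2 [44.6°–93.8°] cycloidal, h=6: θ=65.3° here. β=20.7, B=49.2. 6·(0.4207 − sin(2π·0.4207)/(2π)) = 2.0682 → s = 27.0682
seg 2 [44.6°–93.8°] cycloidal, h=6: full span → s += 6 → s = 31.0000
seg 3 [93.8°–197.4°] cycloidal, h=16: θ=137.9° here. β=44.1, B=103.6. 16·(0.4257 − sin(2π·0.4257)/(2π)) = 5.6644 → s = 36.6644
seg 3 [93.8°–197.4°] cycloidal, h=16: full span → s += 16 → s = 47.0000
seg 4 [197.4°–310.9°] uniform, h=27: full span → s += 27 → s = 74.0000
seg 5 [310.9°–360°] cycloidal, h=-74: θ=357.8° here. β=46.9, B=49.1. -74·(0.9552 − sin(2π·0.9552)/(2π)) = -73.9564 → s = 0.0436

θ=62.1°: 26.3822
θ=65.3°: 27.0682
θ=137.9°: 36.6644
θ=357.8°: 0.0436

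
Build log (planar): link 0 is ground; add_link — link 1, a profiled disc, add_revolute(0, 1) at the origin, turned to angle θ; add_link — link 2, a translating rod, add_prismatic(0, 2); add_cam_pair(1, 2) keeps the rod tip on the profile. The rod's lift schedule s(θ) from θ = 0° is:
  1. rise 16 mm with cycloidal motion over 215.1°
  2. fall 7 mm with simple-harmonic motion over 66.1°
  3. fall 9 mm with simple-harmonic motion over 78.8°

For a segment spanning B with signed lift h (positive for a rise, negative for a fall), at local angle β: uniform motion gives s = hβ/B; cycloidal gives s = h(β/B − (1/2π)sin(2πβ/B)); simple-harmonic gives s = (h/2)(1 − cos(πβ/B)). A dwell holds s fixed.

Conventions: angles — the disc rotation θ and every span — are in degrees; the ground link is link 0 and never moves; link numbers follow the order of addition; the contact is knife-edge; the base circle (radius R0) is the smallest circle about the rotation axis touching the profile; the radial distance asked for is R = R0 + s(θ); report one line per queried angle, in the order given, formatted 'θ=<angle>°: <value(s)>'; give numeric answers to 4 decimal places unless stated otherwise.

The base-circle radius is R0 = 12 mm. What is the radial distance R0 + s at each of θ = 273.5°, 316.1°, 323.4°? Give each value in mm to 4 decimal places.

seg 1 [0°–215.1°] cycloidal, h=16: full span → s += 16 → s = 16.0000
seg 2 [215.1°–281.2°] simple-harmonic, h=-7: θ=273.5° here. β=58.4, B=66.1. -7/2·(1 − cos(π·0.8835)) = -6.7682 → s = 9.2318
seg 2 [215.1°–281.2°] simple-harmonic, h=-7: full span → s += -7 → s = 9.0000
seg 3 [281.2°–360°] simple-harmonic, h=-9: θ=316.1° here. β=34.9, B=78.8. -9/2·(1 − cos(π·0.4429)) = -3.6970 → s = 5.3030
seg 3 [281.2°–360°] simple-harmonic, h=-9: θ=323.4° here. β=42.2, B=78.8. -9/2·(1 − cos(π·0.5355)) = -5.0013 → s = 3.9987
θ=273.5°: R = R0 + s = 12 + 9.2318 = 21.2318
θ=316.1°: R = R0 + s = 12 + 5.3030 = 17.3030
θ=323.4°: R = R0 + s = 12 + 3.9987 = 15.9987

θ=273.5°: 21.2318
θ=316.1°: 17.3030
θ=323.4°: 15.9987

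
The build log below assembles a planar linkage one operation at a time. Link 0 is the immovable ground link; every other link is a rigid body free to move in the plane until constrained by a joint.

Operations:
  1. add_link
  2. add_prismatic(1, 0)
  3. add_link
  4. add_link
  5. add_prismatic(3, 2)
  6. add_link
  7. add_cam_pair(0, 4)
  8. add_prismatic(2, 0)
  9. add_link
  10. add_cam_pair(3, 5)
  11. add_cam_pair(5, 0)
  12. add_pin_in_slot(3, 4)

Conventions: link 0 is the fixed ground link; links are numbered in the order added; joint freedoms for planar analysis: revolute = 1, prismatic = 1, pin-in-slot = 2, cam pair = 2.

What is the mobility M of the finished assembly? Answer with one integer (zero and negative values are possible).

link 0 = ground. State L|J1|J2 = 1|0|0
+link1  2|0|0
P(1,0) f=1→J1  2|1|0
+link2  3|1|0
+link3  4|1|0
P(3,2) f=1→J1  4|2|0
+link4  5|2|0
C(0,4) f=2→J2  5|2|1
P(2,0) f=1→J1  5|3|1
+link5  6|3|1
C(3,5) f=2→J2  6|3|2
C(5,0) f=2→J2  6|3|3
PS(3,4) f=2→J2  6|3|4
M = 3(6−1)−2·3−4 = 15−6−4 = 5

M = 5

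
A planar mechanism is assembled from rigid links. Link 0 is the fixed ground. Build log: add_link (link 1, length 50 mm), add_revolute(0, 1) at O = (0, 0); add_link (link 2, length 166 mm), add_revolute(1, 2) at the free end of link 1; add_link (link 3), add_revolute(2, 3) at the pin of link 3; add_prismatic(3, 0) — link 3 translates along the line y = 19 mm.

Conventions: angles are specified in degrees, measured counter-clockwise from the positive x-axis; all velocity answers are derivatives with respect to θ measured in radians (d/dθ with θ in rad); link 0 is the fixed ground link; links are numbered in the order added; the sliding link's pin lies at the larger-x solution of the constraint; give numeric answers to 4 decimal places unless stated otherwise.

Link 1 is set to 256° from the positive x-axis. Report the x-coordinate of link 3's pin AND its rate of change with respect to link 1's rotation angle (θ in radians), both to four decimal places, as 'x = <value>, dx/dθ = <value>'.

geometry: r = 50 mm, L = 166 mm, e = 19 mm
crank pin P = (r cos θ, r sin θ) = (-12.096095, -48.514786)
h = r sin θ − e = -48.514786 − 19 = -67.514786
x = r cos θ + √(L² − h²) = -12.096095 + 151.650103 = 139.554008
dx/dθ = −r sin θ − h·r cos θ/√(L² − h²) (θ in radians; h = -67.514786) = 43.129592

x = 139.5540, dx/dθ = 43.1296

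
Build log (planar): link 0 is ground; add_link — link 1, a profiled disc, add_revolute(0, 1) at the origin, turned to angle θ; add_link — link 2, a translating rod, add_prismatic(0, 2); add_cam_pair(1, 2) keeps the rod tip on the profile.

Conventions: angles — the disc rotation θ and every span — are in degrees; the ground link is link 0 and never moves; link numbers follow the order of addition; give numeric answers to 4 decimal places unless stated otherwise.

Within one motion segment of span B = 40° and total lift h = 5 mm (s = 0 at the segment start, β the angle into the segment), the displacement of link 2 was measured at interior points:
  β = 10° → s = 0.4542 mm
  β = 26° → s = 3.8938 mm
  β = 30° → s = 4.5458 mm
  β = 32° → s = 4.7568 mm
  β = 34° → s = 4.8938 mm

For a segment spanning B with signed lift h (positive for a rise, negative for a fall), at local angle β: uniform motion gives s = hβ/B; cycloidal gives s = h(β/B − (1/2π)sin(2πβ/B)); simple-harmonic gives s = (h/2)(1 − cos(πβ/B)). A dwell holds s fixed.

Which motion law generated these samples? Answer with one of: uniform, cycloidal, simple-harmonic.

candidates at β/B = r: uniform s = h·r (linear in β); cycloidal s = h·(r − sin(2πr)/(2π)); simple-harmonic s = (h/2)(1 − cos(πr))
β=10°: printed 0.4542 | uniform 1.2500, cycloidal 0.4542, simple-harmonic 0.7322
β=26°: printed 3.8938 | uniform 3.2500, cycloidal 3.8938, simple-harmonic 3.6350
β=30°: printed 4.5458 | uniform 3.7500, cycloidal 4.5458, simple-harmonic 4.2678
β=32°: printed 4.7568 | uniform 4.0000, cycloidal 4.7568, simple-harmonic 4.5225
β=34°: printed 4.8938 | uniform 4.2500, cycloidal 4.8938, simple-harmonic 4.7275
only one law matches every sample → cycloidal

cycloidal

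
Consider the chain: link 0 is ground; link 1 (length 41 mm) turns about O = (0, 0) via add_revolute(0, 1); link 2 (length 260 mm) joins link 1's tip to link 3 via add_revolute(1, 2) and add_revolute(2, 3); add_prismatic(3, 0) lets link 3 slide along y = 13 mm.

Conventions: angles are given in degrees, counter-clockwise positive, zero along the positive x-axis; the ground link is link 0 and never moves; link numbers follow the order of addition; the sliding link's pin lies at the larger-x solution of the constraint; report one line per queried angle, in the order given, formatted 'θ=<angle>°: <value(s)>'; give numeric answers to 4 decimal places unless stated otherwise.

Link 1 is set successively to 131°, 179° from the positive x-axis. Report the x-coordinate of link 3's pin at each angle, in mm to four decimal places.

geometry: r = 41 mm, L = 260 mm, e = 13 mm
θ=131°: crank pin P = (r cos θ, r sin θ) = (-26.898420, 30.943093)
θ=131°: h = r sin θ − e = 30.943093 − 13 = 17.943093
θ=131°: x = r cos θ + √(L² − h²) = -26.898420 + 259.380118 = 232.481697
θ=179°: crank pin P = (r cos θ, r sin θ) = (-40.993756, 0.715549)
θ=179°: h = r sin θ − e = 0.715549 − 13 = -12.284451
θ=179°: x = r cos θ + √(L² − h²) = -40.993756 + 259.709631 = 218.715875

θ=131°: 232.4817
θ=179°: 218.7159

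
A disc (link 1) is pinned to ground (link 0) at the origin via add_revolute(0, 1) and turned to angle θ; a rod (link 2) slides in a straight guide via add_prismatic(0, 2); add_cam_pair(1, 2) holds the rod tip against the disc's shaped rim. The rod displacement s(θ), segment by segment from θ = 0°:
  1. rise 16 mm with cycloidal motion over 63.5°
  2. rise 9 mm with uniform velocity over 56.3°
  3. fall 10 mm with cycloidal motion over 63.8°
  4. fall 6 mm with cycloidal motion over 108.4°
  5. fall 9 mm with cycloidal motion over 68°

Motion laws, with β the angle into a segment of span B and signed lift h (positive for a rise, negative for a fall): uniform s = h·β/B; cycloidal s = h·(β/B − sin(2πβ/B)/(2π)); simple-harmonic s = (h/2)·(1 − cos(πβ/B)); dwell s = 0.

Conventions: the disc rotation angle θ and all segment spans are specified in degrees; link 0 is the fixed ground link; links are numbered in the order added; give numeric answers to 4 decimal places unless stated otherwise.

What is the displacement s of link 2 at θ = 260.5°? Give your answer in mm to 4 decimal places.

segment 1 (0° to 63.5°, cycloidal, h = 16) is passed completely: s = 0.0000 + (16) = 16.0000
segment 2 (63.5° to 119.8°, uniform, h = 9) is passed completely: s = 16.0000 + (9) = 25.0000
segment 3 (119.8° to 183.6°, cycloidal, h = -10) is passed completely: s = 25.0000 + (-10) = 15.0000
θ = 260.5° falls in segment 4 (183.6° to 292°, cycloidal, h = -6): β = 260.5 − 183.6 = 76.9°, B = 108.4°; Δs = -6·(0.7094 − sin(2π·0.7094)/(2π)) = -5.1805; s = 15.0000 − 5.1805 = 9.8195

9.8195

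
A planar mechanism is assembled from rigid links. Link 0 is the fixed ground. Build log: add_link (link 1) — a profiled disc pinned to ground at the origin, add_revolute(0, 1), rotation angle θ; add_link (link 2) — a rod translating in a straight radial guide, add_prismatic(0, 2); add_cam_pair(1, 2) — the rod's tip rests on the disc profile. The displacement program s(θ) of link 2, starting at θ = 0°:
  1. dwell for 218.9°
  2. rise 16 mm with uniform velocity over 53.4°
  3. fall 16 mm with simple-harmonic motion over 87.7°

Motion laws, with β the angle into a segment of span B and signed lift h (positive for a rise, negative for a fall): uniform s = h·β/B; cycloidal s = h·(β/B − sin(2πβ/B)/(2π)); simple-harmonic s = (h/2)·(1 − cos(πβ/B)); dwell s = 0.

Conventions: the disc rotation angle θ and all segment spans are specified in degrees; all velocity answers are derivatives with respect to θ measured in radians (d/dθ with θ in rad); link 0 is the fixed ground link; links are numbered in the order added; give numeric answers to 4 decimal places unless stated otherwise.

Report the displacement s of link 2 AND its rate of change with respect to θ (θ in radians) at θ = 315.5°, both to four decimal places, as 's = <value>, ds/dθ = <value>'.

seg 1 [0°–218.9°] dwell: s stays 0.0000
seg 2 [218.9°–272.3°] uniform, h=16: full span → s += 16 → s = 16.0000
seg 3 [272.3°–360°] simple-harmonic, h=-16: θ=315.5° here. β=43.2, B=87.7. -16/2·(1 − cos(π·0.4926)) = -7.8137 → s = 8.1863
velocity in seg [272.3°–360°] (simple-harmonic), θ in radians: β = 43.2° = 0.7540 rad, B = 87.7° = 1.5307 rad; ds/dθ = (πh/(2B)) sin(πβ/B) = (π·(-16)/(2·1.5307)) sin(π·0.4926) = -16.415161 mm/rad

s = 8.1863, ds/dθ = -16.4152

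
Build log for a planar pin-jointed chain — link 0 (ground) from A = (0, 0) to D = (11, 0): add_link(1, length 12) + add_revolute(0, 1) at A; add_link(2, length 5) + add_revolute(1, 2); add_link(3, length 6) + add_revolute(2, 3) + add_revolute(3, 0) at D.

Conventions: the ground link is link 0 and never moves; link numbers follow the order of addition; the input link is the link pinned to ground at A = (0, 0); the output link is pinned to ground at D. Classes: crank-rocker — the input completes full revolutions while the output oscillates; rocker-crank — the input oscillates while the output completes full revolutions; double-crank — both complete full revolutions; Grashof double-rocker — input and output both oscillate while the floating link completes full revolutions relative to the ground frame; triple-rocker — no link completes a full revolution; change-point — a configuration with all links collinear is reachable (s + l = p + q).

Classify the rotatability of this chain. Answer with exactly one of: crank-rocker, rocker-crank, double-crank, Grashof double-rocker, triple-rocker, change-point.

lengths: ground=11, input=12, coupler=5, output=6
sorted: s=5 (shortest), l=12 (longest), p+q=17
s + l = 17 vs p + q = 17
s + l = p + q → change-point (collinear configuration reachable)

change-point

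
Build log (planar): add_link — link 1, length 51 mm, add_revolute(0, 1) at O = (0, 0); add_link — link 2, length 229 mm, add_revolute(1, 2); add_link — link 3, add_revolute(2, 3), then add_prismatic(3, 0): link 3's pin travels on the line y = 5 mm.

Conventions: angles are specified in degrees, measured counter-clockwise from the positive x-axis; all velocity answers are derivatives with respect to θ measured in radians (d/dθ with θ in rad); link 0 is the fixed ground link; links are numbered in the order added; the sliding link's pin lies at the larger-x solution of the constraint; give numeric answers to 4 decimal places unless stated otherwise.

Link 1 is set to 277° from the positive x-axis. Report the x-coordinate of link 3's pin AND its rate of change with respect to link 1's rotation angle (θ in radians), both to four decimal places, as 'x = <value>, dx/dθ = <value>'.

geometry: r = 51 mm, L = 229 mm, e = 5 mm
crank pin P = (r cos θ, r sin θ) = (6.215337, -50.619854)
h = r sin θ − e = -50.619854 − 5 = -55.619854
x = r cos θ + √(L² − h²) = 6.215337 + 222.142819 = 228.358155
dx/dθ = −r sin θ − h·r cos θ/√(L² − h²) (θ in radians; h = -55.619854) = 52.176042

x = 228.3582, dx/dθ = 52.1760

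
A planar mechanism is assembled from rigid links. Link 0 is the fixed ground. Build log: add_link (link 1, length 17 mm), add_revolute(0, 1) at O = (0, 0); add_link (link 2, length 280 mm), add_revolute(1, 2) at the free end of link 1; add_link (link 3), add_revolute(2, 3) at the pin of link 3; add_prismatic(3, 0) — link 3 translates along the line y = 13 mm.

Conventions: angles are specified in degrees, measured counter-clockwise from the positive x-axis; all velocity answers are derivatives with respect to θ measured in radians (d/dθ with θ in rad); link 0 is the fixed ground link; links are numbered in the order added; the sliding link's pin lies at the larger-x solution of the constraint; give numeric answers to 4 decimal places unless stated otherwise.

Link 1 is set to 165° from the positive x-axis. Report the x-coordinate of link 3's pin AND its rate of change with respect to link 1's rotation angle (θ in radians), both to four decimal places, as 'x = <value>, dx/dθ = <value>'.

geometry: r = 17 mm, L = 280 mm, e = 13 mm
crank pin P = (r cos θ, r sin θ) = (-16.420739, 4.399924)
h = r sin θ − e = 4.399924 − 13 = -8.600076
x = r cos θ + √(L² − h²) = -16.420739 + 279.867895 = 263.447156
dx/dθ = −r sin θ − h·r cos θ/√(L² − h²) (θ in radians; h = -8.600076) = -4.904518

x = 263.4472, dx/dθ = -4.9045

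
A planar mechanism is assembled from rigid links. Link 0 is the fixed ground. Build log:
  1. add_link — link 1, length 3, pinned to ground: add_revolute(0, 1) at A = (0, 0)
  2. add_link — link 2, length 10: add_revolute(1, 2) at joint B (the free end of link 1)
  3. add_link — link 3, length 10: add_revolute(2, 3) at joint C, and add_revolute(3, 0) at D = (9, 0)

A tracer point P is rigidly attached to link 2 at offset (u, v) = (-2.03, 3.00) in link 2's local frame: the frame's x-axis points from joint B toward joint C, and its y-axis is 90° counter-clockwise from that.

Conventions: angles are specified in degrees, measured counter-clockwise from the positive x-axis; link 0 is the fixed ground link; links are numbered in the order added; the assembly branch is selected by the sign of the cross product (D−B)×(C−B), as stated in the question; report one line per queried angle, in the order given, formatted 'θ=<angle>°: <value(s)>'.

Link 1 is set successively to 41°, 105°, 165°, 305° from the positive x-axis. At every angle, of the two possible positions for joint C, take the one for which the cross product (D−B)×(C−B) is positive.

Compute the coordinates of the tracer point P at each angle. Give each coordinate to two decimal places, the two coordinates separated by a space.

A=(0,0), D=(9.00,0)
θ=41°: B = A + 3.00·(cos41°, sin41°) = (2.2641, 1.9682)
θ=41°: |BD| = 7.0175
θ=41°: circle(B,10.00) ∩ circle(D,10.00): a=3.5088, h=9.3642
θ=41°:   candidates: C₊=(8.2584,9.9725) cross=65.714; C₋=(3.0057,-8.0043) cross=-65.714
θ=41°:   branch + wants cross > 0 → take C=(8.2584,9.9725) (cross=65.714)
θ=41°: ex = (C−B)/|BC| = (0.5994,0.8004); ey = (-0.8004,0.5994)
θ=41°: P = B + -2.03·ex + 3.00·ey = (-1.3540,2.1416)
θ=105°: B = A + 3.00·(cos105°, sin105°) = (-0.7765, 2.8978)
θ=105°: |BD| = 10.1969
θ=105°: circle(B,10.00) ∩ circle(D,10.00): a=5.0984, h=8.6027
θ=105°:   candidates: C₊=(6.5565,9.6969) cross=87.720; C₋=(1.6670,-6.7991) cross=-87.720
θ=105°:   branch + wants cross > 0 → take C=(6.5565,9.6969) (cross=87.720)
θ=105°: ex = (C−B)/|BC| = (0.7333,0.6799); ey = (-0.6799,0.7333)
θ=105°: P = B + -2.03·ex + 3.00·ey = (-4.3048,3.7174)
θ=165°: B = A + 3.00·(cos165°, sin165°) = (-2.8978, 0.7765)
θ=165°: |BD| = 11.9231
θ=165°: circle(B,10.00) ∩ circle(D,10.00): a=5.9615, h=8.0287
θ=165°:   candidates: C₊=(3.5740,8.3999) cross=95.727; C₋=(2.5283,-7.6234) cross=-95.727
θ=165°:   branch + wants cross > 0 → take C=(3.5740,8.3999) (cross=95.727)
θ=165°: ex = (C−B)/|BC| = (0.6472,0.7623); ey = (-0.7623,0.6472)
θ=165°: P = B + -2.03·ex + 3.00·ey = (-6.4986,1.1704)
θ=305°: B = A + 3.00·(cos305°, sin305°) = (1.7207, -2.4575)
θ=305°: |BD| = 7.6829
θ=305°: circle(B,10.00) ∩ circle(D,10.00): a=3.8414, h=9.2327
θ=305°:   candidates: C₊=(2.4072,7.5190) cross=70.934; C₋=(8.3136,-9.9764) cross=-70.934
θ=305°:   branch + wants cross > 0 → take C=(2.4072,7.5190) (cross=70.934)
θ=305°: ex = (C−B)/|BC| = (0.0686,0.9976); ey = (-0.9976,0.0686)
θ=305°: P = B + -2.03·ex + 3.00·ey = (-1.4115,-4.2767)

θ=41°: -1.35 2.14
θ=105°: -4.30 3.72
θ=165°: -6.50 1.17
θ=305°: -1.41 -4.28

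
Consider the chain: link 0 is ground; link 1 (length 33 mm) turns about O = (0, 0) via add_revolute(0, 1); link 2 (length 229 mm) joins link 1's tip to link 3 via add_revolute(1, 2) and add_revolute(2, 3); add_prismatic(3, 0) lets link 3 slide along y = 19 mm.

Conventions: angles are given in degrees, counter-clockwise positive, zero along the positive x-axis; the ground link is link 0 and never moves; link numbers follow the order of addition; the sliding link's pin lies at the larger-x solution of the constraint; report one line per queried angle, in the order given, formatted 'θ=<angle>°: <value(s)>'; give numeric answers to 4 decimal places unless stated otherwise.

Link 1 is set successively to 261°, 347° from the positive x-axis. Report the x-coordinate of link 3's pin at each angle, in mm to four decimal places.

geometry: r = 33 mm, L = 229 mm, e = 19 mm
θ=261°: crank pin P = (r cos θ, r sin θ) = (-5.162337, -32.593715)
θ=261°: h = r sin θ − e = -32.593715 − 19 = -51.593715
θ=261°: x = r cos θ + √(L² − h²) = -5.162337 + 223.112278 = 217.949941
θ=347°: crank pin P = (r cos θ, r sin θ) = (32.154212, -7.423385)
θ=347°: h = r sin θ − e = -7.423385 − 19 = -26.423385
θ=347°: x = r cos θ + √(L² − h²) = 32.154212 + 227.470448 = 259.624660

θ=261°: 217.9499
θ=347°: 259.6247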